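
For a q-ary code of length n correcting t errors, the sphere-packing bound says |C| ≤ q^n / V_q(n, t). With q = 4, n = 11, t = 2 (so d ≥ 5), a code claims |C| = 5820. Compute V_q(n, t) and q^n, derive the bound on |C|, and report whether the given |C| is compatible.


V_q(n, t) = 529, q^n = 4194304, Hamming bound = 7928, |C| = 5820 ≤ bound (satisfied).

Step 1: Compute V_q(n, t) = Σ_{j=0}^2 C(n, j) (q−1)^j.
  j = 0: C(11,0)·(3)^0 = 1·1 = 1.
  j = 1: C(11,1)·(3)^1 = 11·3 = 33.
  j = 2: C(11,2)·(3)^2 = 55·9 = 495.
  V_q(n, t) = 1 + 33 + 495 = 529.
Step 2: q^n = 4^11 = 4194304.
Step 3: Hamming bound ⌊q^n / V_q(n,t)⌋ = ⌊4194304/529⌋ = 7928.
Step 4: Compare |C| = 5820 to 7928: satisfied.
The claimed |C| lies below the Hamming bound.


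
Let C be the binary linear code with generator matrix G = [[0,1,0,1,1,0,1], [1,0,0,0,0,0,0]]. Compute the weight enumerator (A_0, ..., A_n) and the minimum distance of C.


Weight distribution: A_0 = 1, A_1 = 1, A_4 = 1, A_5 = 1. Minimum distance d = 1.

Enumerate all 2^2 = 4 messages m ∈ F_2^2.
For each, compute codeword c = mG in F_2^7, then tally its weight.
  m = 00 → c = 0000000, weight = 0.
  m = 10 → c = 0101101, weight = 4.
  m = 01 → c = 1000000, weight = 1.
  m = 11 → c = 1101101, weight = 5.
Tally weights:
  weight 0: 1 codewords.
  weight 1: 1 codewords.
  weight 4: 1 codewords.
  weight 5: 1 codewords.
Minimum distance d = smallest w > 0 with A_w > 0 = 1.
Sanity: Σ A_w = 4 = 2^2 = 4 ✓.


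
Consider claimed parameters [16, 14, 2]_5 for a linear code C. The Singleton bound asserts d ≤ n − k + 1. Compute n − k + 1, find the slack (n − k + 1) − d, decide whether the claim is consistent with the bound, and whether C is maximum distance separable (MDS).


Singleton RHS = n − k + 1 = 3, slack = 1, bound satisfied, not MDS.

Singleton bound: d ≤ n − k + 1.
Here n = 16, k = 14, so n − k + 1 = 3.
Given d = 2, check d ≤ 3: YES.
Slack = (n − k + 1) − d = 1.
The code is NOT MDS (slack = 1 > 0).
Description: the claimed parameters are [16, 14, 2]_5; such a code would be non-MDS.


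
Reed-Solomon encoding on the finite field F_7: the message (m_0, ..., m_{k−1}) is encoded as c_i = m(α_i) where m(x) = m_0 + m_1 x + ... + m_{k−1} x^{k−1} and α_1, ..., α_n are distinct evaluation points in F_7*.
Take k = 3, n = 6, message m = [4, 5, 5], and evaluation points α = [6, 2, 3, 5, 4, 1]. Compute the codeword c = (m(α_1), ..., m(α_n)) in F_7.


c = [4, 6, 1, 0, 6, 0]

Message polynomial: m(x) = 4 + 5·x + 5·x^2 (mod 7).
For each evaluation point α_i, compute m(α_i) mod 7:
  α_1 = 6: Horner steps 5 → 0 → 4, so m(6) = 4.
  α_2 = 2: Horner steps 5 → 1 → 6, so m(2) = 6.
  α_3 = 3: Horner steps 5 → 6 → 1, so m(3) = 1.
  α_4 = 5: Horner steps 5 → 2 → 0, so m(5) = 0.
  α_5 = 4: Horner steps 5 → 4 → 6, so m(4) = 6.
  α_6 = 1: Horner steps 5 → 3 → 0, so m(1) = 0.
Codeword c = [4, 6, 1, 0, 6, 0] ∈ F_7^6.


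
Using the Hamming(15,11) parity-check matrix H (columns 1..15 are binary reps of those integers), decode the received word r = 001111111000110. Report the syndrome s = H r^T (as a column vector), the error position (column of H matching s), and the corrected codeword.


s = (0, 0, 0, 1)^T, error position = 1, corrected codeword c = 101111111000110

Compute s = H r^T mod 2 one row at a time:
  s_1 = 1 + 1 + 0 + 0 + 0 + 1 + 1 + 0 = 4 ≡ 0 (mod 2).
  s_2 = 1 + 1 + 1 + 1 + 0 + 1 + 1 + 0 = 6 ≡ 0 (mod 2).
  s_3 = 0 + 1 + 1 + 1 + 0 + 0 + 1 + 0 = 4 ≡ 0 (mod 2).
  s_4 = 0 + 1 + 1 + 1 + 1 + 0 + 1 + 0 = 5 ≡ 1 (mod 2).
s = (0, 0, 0, 1)^T — this equals column 1 of H (binary 0001), so error is at position 1.
Correct: flip bit 1 of r = 001111111000110 to get c = 101111111000110.


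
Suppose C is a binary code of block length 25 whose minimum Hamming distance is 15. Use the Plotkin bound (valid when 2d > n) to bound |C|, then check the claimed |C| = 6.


Plotkin bound M ≤ 6; given |C| = 6 ≤ bound (satisfied).

Check applicability: 2d = 30, n = 25.
2d − n = 5 > 0, so Plotkin applies.
Compute d/(2d−n) = 15/5 ≈ 3.0000.
⌊d/(2d−n)⌋ = 3.
Plotkin bound: M ≤ 2·3 = 6.
Given |C| = 6, check: satisfied.
This |C| is at the Plotkin bound.


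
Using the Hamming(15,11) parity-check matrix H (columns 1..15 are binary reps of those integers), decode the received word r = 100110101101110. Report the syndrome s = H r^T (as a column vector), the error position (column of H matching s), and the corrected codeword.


s = (1, 0, 1, 1)^T, error position = 11, corrected codeword c = 100110101111110

Compute s = H r^T mod 2 one row at a time:
  s_1 = 0 + 1 + 1 + 0 + 1 + 1 + 1 + 0 = 5 ≡ 1 (mod 2).
  s_2 = 1 + 1 + 0 + 1 + 1 + 1 + 1 + 0 = 6 ≡ 0 (mod 2).
  s_3 = 0 + 0 + 0 + 1 + 1 + 0 + 1 + 0 = 3 ≡ 1 (mod 2).
  s_4 = 1 + 0 + 1 + 1 + 1 + 0 + 1 + 0 = 5 ≡ 1 (mod 2).
s = (1, 0, 1, 1)^T — this equals column 11 of H (binary 1011), so error is at position 11.
Correct: flip bit 11 of r = 100110101101110 to get c = 100110101111110.


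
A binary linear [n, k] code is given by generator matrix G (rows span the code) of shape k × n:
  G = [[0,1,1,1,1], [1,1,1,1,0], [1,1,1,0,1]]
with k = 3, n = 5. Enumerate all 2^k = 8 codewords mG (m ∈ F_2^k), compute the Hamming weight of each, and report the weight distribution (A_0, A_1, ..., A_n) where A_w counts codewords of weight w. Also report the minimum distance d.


Weight distribution: A_0 = 1, A_2 = 4, A_4 = 3. Minimum distance d = 2.

Enumerate all 2^3 = 8 messages m ∈ F_2^3.
For each, compute codeword c = mG in F_2^5, then tally its weight.
  m = 000 → c = 00000, weight = 0.
  m = 100 → c = 01111, weight = 4.
  m = 010 → c = 11110, weight = 4.
  m = 110 → c = 10001, weight = 2.
  m = 001 → c = 11101, weight = 4.
  m = 101 → c = 10010, weight = 2.
  m = 011 → c = 00011, weight = 2.
  m = 111 → c = 01100, weight = 2.
Tally weights:
  weight 0: 1 codewords.
  weight 2: 4 codewords.
  weight 4: 3 codewords.
Minimum distance d = smallest w > 0 with A_w > 0 = 2.
Sanity: Σ A_w = 8 = 2^3 = 8 ✓.


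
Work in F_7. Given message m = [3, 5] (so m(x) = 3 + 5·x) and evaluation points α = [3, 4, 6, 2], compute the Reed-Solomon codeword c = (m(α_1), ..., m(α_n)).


c = [4, 2, 5, 6]

Message polynomial: m(x) = 3 + 5·x (mod 7).
For each evaluation point α_i, compute m(α_i) mod 7:
  α_1 = 3: Horner steps 5 → 4, so m(3) = 4.
  α_2 = 4: Horner steps 5 → 2, so m(4) = 2.
  α_3 = 6: Horner steps 5 → 5, so m(6) = 5.
  α_4 = 2: Horner steps 5 → 6, so m(2) = 6.
Codeword c = [4, 2, 5, 6] ∈ F_7^4.


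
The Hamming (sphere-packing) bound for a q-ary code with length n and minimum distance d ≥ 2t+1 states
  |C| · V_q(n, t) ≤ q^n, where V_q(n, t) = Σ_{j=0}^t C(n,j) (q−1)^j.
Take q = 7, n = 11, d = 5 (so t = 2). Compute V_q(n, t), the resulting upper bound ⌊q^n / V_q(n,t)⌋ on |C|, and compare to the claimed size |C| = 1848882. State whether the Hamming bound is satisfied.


V_q(n, t) = 2047, q^n = 1977326743, Hamming bound = 965963, |C| = 1848882 > bound (violated).

Step 1: Compute V_q(n, t) = Σ_{j=0}^2 C(n, j) (q−1)^j.
  j = 0: C(11,0)·(6)^0 = 1·1 = 1.
  j = 1: C(11,1)·(6)^1 = 11·6 = 66.
  j = 2: C(11,2)·(6)^2 = 55·36 = 1980.
  V_q(n, t) = 1 + 66 + 1980 = 2047.
Step 2: q^n = 7^11 = 1977326743.
Step 3: Hamming bound ⌊q^n / V_q(n,t)⌋ = ⌊1977326743/2047⌋ = 965963.
Step 4: Compare |C| = 1848882 to 965963: violated.
The claimed |C| lies above the Hamming bound, so no 7-ary code of length 11 with d ≥ 5 can have 1848882 codewords.


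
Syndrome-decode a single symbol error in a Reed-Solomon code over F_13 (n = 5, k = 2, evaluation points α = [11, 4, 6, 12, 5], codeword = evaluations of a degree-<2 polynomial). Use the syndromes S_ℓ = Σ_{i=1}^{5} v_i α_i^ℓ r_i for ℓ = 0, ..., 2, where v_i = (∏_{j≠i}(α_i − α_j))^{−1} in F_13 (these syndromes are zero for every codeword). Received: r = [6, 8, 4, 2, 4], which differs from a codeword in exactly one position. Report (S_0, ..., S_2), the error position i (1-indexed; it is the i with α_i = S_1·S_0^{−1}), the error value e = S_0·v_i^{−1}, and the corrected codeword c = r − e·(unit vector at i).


S = (7, 3, 5), error at position 3, error magnitude e = 4, c = [6, 8, 0, 2, 4].

Step 1: column multipliers v_i = (∏_{j≠i}(α_i − α_j))^{−1} mod 13.
  i = 1 (α = 11): (11−4)(11−6)(11−12)(11−5) = 7·5·(−1)·6 = −210 ≡ 11, so v_1 = 11^{−1} = 6 (mod 13).
  i = 2 (α = 4): (4−11)(4−6)(4−12)(4−5) = (−7)·(−2)·(−8)·(−1) = 112 ≡ 8, so v_2 = 8^{−1} = 5 (mod 13).
  i = 3 (α = 6): (6−11)(6−4)(6−12)(6−5) = (−5)·2·(−6)·1 = 60 ≡ 8, so v_3 = 8^{−1} = 5 (mod 13).
  i = 4 (α = 12): (12−11)(12−4)(12−6)(12−5) = 1·8·6·7 = 336 ≡ 11, so v_4 = 11^{−1} = 6 (mod 13).
  i = 5 (α = 5): (5−11)(5−4)(5−6)(5−12) = (−6)·1·(−1)·(−7) = −42 ≡ 10, so v_5 = 10^{−1} = 4 (mod 13).
  v = [6, 5, 5, 6, 4].
Step 2: syndromes of r = [6, 8, 4, 2, 4] (all sums mod 13).
  S_0 = Σ v_i r_i = 6·6 + 5·8 + 5·4 + 6·2 + 4·4 = 124 ≡ 7.
  S_1 = Σ v_i α_i r_i = 6·11·6 + 5·4·8 + 5·6·4 + 6·12·2 + 4·5·4 = 900 ≡ 3.
  α_i^2 mod 13 = [4, 3, 10, 1, 12].
  S_2 = Σ v_i α_i^2 r_i = 6·4·6 + 5·3·8 + 5·10·4 + 6·1·2 + 4·12·4 = 668 ≡ 5.
  S = (7, 3, 5) ≠ 0, so r is not a codeword (an error is present).
Step 3: locate the error. For a single error e at position i, S_ℓ = v_i·e·α_i^ℓ, so α_err = S_1/S_0.
  S_0^{−1} = 7^{−1} = 2 (mod 13), so α_err = 3·2 = 6 ≡ 6 = α_3. Error position i = 3.
  Consistency check: S_2/S_1 = 5·9 = 45 ≡ 6 = α_err ✓ (single-error assumption holds).
Step 4: error magnitude e = S_0/v_3 = S_0·∏_{j≠3}(α_3 − α_j) = 7·8 = 56 ≡ 4 (mod 13).
Step 5: correct position 3: c_3 = r_3 − e = 4 − 4 ≡ 0 (mod 13). Hence c = [6, 8, 0, 2, 4].
  Check: interpolating c through the α_i gives m(x) = 11 + 9·x (degree < 2) with m(α_i) = c_i for every i, so c is indeed a codeword.


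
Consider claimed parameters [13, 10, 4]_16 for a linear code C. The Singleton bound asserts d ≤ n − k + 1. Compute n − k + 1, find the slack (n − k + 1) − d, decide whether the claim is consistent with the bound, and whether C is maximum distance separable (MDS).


Singleton RHS = n − k + 1 = 4, slack = 0, bound satisfied, MDS.

Singleton bound: d ≤ n − k + 1.
Here n = 13, k = 10, so n − k + 1 = 4.
Given d = 4, check d ≤ 4: YES.
Slack = (n − k + 1) − d = 0.
The code is MDS (slack = 0).
Description: the claimed parameters are [13, 10, 4]_16; such a code would be MDS (meets Singleton bound).


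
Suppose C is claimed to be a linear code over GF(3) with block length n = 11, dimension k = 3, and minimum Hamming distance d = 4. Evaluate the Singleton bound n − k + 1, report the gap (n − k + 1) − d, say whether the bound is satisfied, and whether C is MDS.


Singleton RHS = n − k + 1 = 9, slack = 5, bound satisfied, not MDS.

Singleton bound: d ≤ n − k + 1.
Here n = 11, k = 3, so n − k + 1 = 9.
Given d = 4, check d ≤ 9: YES.
Slack = (n − k + 1) − d = 5.
The code is NOT MDS (slack = 5 > 0).
Description: the claimed parameters are [11, 3, 4]_3; such a code would be non-MDS.


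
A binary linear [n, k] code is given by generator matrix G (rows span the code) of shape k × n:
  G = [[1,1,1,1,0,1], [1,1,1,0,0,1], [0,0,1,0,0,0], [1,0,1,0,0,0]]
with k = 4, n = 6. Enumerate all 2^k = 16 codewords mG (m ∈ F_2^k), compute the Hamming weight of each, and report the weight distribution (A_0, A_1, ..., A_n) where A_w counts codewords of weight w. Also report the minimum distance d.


Weight distribution: A_0 = 1, A_1 = 3, A_2 = 4, A_3 = 4, A_4 = 3, A_5 = 1. Minimum distance d = 1.

Enumerate all 2^4 = 16 messages m ∈ F_2^4.
For each, compute codeword c = mG in F_2^6, then tally its weight.
  m = 0000 → c = 000000, weight = 0.
  m = 1000 → c = 111101, weight = 5.
  m = 0100 → c = 111001, weight = 4.
  m = 1100 → c = 000100, weight = 1.
  m = 0010 → c = 001000, weight = 1.
  m = 1010 → c = 110101, weight = 4.
  m = 0110 → c = 110001, weight = 3.
  m = 1110 → c = 001100, weight = 2.
  m = 0001 → c = 101000, weight = 2.
  m = 1001 → c = 010101, weight = 3.
  m = 0101 → c = 010001, weight = 2.
  m = 1101 → c = 101100, weight = 3.
  m = 0011 → c = 100000, weight = 1.
  m = 1011 → c = 011101, weight = 4.
  m = 0111 → c = 011001, weight = 3.
  m = 1111 → c = 100100, weight = 2.
Tally weights:
  weight 0: 1 codewords.
  weight 1: 3 codewords.
  weight 2: 4 codewords.
  weight 3: 4 codewords.
  weight 4: 3 codewords.
  weight 5: 1 codewords.
Minimum distance d = smallest w > 0 with A_w > 0 = 1.
Sanity: Σ A_w = 16 = 2^4 = 16 ✓.


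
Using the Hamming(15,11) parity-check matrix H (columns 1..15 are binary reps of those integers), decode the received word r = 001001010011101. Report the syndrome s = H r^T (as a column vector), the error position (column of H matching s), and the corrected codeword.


s = (1, 0, 0, 0)^T, error position = 8, corrected codeword c = 001001000011101

Compute s = H r^T mod 2 one row at a time:
  s_1 = 1 + 0 + 0 + 1 + 1 + 1 + 0 + 1 = 5 ≡ 1 (mod 2).
  s_2 = 0 + 0 + 1 + 0 + 1 + 1 + 0 + 1 = 4 ≡ 0 (mod 2).
  s_3 = 0 + 1 + 1 + 0 + 0 + 1 + 0 + 1 = 4 ≡ 0 (mod 2).
  s_4 = 0 + 1 + 0 + 0 + 0 + 1 + 1 + 1 = 4 ≡ 0 (mod 2).
s = (1, 0, 0, 0)^T — this equals column 8 of H (binary 1000), so error is at position 8.
Correct: flip bit 8 of r = 001001010011101 to get c = 001001000011101.


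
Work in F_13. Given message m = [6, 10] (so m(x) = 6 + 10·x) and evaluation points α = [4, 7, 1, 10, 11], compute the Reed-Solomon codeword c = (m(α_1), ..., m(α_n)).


c = [7, 11, 3, 2, 12]

Message polynomial: m(x) = 6 + 10·x (mod 13).
For each evaluation point α_i, compute m(α_i) mod 13:
  α_1 = 4: Horner steps 10 → 7, so m(4) = 7.
  α_2 = 7: Horner steps 10 → 11, so m(7) = 11.
  α_3 = 1: Horner steps 10 → 3, so m(1) = 3.
  α_4 = 10: Horner steps 10 → 2, so m(10) = 2.
  α_5 = 11: Horner steps 10 → 12, so m(11) = 12.
Codeword c = [7, 11, 3, 2, 12] ∈ F_13^5.


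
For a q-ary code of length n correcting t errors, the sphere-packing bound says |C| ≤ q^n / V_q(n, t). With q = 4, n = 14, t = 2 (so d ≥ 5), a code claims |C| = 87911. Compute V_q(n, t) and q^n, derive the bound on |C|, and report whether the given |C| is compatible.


V_q(n, t) = 862, q^n = 268435456, Hamming bound = 311410, |C| = 87911 ≤ bound (satisfied).

Step 1: Compute V_q(n, t) = Σ_{j=0}^2 C(n, j) (q−1)^j.
  j = 0: C(14,0)·(3)^0 = 1·1 = 1.
  j = 1: C(14,1)·(3)^1 = 14·3 = 42.
  j = 2: C(14,2)·(3)^2 = 91·9 = 819.
  V_q(n, t) = 1 + 42 + 819 = 862.
Step 2: q^n = 4^14 = 268435456.
Step 3: Hamming bound ⌊q^n / V_q(n,t)⌋ = ⌊268435456/862⌋ = 311410.
Step 4: Compare |C| = 87911 to 311410: satisfied.
The claimed |C| lies below the Hamming bound.


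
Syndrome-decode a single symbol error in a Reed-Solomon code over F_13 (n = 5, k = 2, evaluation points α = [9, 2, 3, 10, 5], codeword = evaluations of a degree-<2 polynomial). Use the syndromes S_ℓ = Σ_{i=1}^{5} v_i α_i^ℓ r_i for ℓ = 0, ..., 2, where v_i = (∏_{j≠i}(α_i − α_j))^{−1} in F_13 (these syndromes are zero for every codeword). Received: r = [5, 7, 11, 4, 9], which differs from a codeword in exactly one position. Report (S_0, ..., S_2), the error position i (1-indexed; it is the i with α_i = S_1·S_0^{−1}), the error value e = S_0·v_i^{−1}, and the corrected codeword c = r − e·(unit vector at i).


S = (5, 10, 7), error at position 2, error magnitude e = 8, c = [5, 12, 11, 4, 9].

Step 1: column multipliers v_i = (∏_{j≠i}(α_i − α_j))^{−1} mod 13.
  i = 1 (α = 9): (9−2)(9−3)(9−10)(9−5) = 7·6·(−1)·4 = −168 ≡ 1, so v_1 = 1^{−1} = 1 (mod 13).
  i = 2 (α = 2): (2−9)(2−3)(2−10)(2−5) = (−7)·(−1)·(−8)·(−3) = 168 ≡ 12, so v_2 = 12^{−1} = 12 (mod 13).
  i = 3 (α = 3): (3−9)(3−2)(3−10)(3−5) = (−6)·1·(−7)·(−2) = −84 ≡ 7, so v_3 = 7^{−1} = 2 (mod 13).
  i = 4 (α = 10): (10−9)(10−2)(10−3)(10−5) = 1·8·7·5 = 280 ≡ 7, so v_4 = 7^{−1} = 2 (mod 13).
  i = 5 (α = 5): (5−9)(5−2)(5−3)(5−10) = (−4)·3·2·(−5) = 120 ≡ 3, so v_5 = 3^{−1} = 9 (mod 13).
  v = [1, 12, 2, 2, 9].
Step 2: syndromes of r = [5, 7, 11, 4, 9] (all sums mod 13).
  S_0 = Σ v_i r_i = 1·5 + 12·7 + 2·11 + 2·4 + 9·9 = 200 ≡ 5.
  S_1 = Σ v_i α_i r_i = 1·9·5 + 12·2·7 + 2·3·11 + 2·10·4 + 9·5·9 = 764 ≡ 10.
  α_i^2 mod 13 = [3, 4, 9, 9, 12].
  S_2 = Σ v_i α_i^2 r_i = 1·3·5 + 12·4·7 + 2·9·11 + 2·9·4 + 9·12·9 = 1593 ≡ 7.
  S = (5, 10, 7) ≠ 0, so r is not a codeword (an error is present).
Step 3: locate the error. For a single error e at position i, S_ℓ = v_i·e·α_i^ℓ, so α_err = S_1/S_0.
  S_0^{−1} = 5^{−1} = 8 (mod 13), so α_err = 10·8 = 80 ≡ 2 = α_2. Error position i = 2.
  Consistency check: S_2/S_1 = 7·4 = 28 ≡ 2 = α_err ✓ (single-error assumption holds).
Step 4: error magnitude e = S_0/v_2 = S_0·∏_{j≠2}(α_2 − α_j) = 5·12 = 60 ≡ 8 (mod 13).
Step 5: correct position 2: c_2 = r_2 − e = 7 − 8 ≡ 12 (mod 13). Hence c = [5, 12, 11, 4, 9].
  Check: interpolating c through the α_i gives m(x) = 1 + 12·x (degree < 2) with m(α_i) = c_i for every i, so c is indeed a codeword.


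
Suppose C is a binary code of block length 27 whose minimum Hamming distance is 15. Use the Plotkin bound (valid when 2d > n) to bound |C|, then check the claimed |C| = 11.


Plotkin bound M ≤ 10; given |C| = 11 > bound (violated).

Check applicability: 2d = 30, n = 27.
2d − n = 3 > 0, so Plotkin applies.
Compute d/(2d−n) = 15/3 ≈ 5.0000.
⌊d/(2d−n)⌋ = 5.
Plotkin bound: M ≤ 2·5 = 10.
Given |C| = 11, check: VIOLATED.
This |C| is above the Plotkin bound, so no binary code with n = 27, d = 15 and 11 codewords exists.


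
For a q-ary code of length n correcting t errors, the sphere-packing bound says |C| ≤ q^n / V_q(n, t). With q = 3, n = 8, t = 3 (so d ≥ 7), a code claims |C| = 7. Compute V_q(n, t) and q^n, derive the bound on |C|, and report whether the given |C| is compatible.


V_q(n, t) = 577, q^n = 6561, Hamming bound = 11, |C| = 7 ≤ bound (satisfied).

Step 1: Compute V_q(n, t) = Σ_{j=0}^3 C(n, j) (q−1)^j.
  j = 0: C(8,0)·(2)^0 = 1·1 = 1.
  j = 1: C(8,1)·(2)^1 = 8·2 = 16.
  j = 2: C(8,2)·(2)^2 = 28·4 = 112.
  j = 3: C(8,3)·(2)^3 = 56·8 = 448.
  V_q(n, t) = 1 + 16 + 112 + 448 = 577.
Step 2: q^n = 3^8 = 6561.
Step 3: Hamming bound ⌊q^n / V_q(n,t)⌋ = ⌊6561/577⌋ = 11.
Step 4: Compare |C| = 7 to 11: satisfied.
The claimed |C| lies below the Hamming bound.


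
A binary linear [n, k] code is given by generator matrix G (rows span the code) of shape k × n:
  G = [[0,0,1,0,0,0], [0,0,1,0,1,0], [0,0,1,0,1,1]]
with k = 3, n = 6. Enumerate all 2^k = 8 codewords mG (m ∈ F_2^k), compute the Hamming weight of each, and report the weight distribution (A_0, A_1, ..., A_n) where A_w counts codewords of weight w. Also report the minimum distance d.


Weight distribution: A_0 = 1, A_1 = 3, A_2 = 3, A_3 = 1. Minimum distance d = 1.

Enumerate all 2^3 = 8 messages m ∈ F_2^3.
For each, compute codeword c = mG in F_2^6, then tally its weight.
  m = 000 → c = 000000, weight = 0.
  m = 100 → c = 001000, weight = 1.
  m = 010 → c = 001010, weight = 2.
  m = 110 → c = 000010, weight = 1.
  m = 001 → c = 001011, weight = 3.
  m = 101 → c = 000011, weight = 2.
  m = 011 → c = 000001, weight = 1.
  m = 111 → c = 001001, weight = 2.
Tally weights:
  weight 0: 1 codewords.
  weight 1: 3 codewords.
  weight 2: 3 codewords.
  weight 3: 1 codewords.
Minimum distance d = smallest w > 0 with A_w > 0 = 1.
Sanity: Σ A_w = 8 = 2^3 = 8 ✓.


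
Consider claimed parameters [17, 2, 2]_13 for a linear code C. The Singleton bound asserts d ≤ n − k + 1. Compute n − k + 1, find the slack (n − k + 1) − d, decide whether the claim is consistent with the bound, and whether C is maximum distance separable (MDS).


Singleton RHS = n − k + 1 = 16, slack = 14, bound satisfied, not MDS.

Singleton bound: d ≤ n − k + 1.
Here n = 17, k = 2, so n − k + 1 = 16.
Given d = 2, check d ≤ 16: YES.
Slack = (n − k + 1) − d = 14.
The code is NOT MDS (slack = 14 > 0).
Description: the claimed parameters are [17, 2, 2]_13; such a code would be non-MDS.


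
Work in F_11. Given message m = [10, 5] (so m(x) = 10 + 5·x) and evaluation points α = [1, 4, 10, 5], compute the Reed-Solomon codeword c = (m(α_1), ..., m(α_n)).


c = [4, 8, 5, 2]

Message polynomial: m(x) = 10 + 5·x (mod 11).
For each evaluation point α_i, compute m(α_i) mod 11:
  α_1 = 1: Horner steps 5 → 4, so m(1) = 4.
  α_2 = 4: Horner steps 5 → 8, so m(4) = 8.
  α_3 = 10: Horner steps 5 → 5, so m(10) = 5.
  α_4 = 5: Horner steps 5 → 2, so m(5) = 2.
Codeword c = [4, 8, 5, 2] ∈ F_11^4.


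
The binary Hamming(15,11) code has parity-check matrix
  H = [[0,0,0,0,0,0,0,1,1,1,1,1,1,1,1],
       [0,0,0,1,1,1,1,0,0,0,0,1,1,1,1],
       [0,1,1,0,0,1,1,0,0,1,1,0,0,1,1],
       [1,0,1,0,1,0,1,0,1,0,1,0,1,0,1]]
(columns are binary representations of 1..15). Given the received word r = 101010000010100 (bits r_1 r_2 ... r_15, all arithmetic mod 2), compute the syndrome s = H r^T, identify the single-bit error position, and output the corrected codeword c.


s = (0, 0, 0, 1)^T, error position = 1, corrected codeword c = 001010000010100

Compute s = H r^T mod 2 one row at a time:
  s_1 = 0 + 0 + 0 + 1 + 0 + 1 + 0 + 0 = 2 ≡ 0 (mod 2).
  s_2 = 0 + 1 + 0 + 0 + 0 + 1 + 0 + 0 = 2 ≡ 0 (mod 2).
  s_3 = 0 + 1 + 0 + 0 + 0 + 1 + 0 + 0 = 2 ≡ 0 (mod 2).
  s_4 = 1 + 1 + 1 + 0 + 0 + 1 + 1 + 0 = 5 ≡ 1 (mod 2).
s = (0, 0, 0, 1)^T — this equals column 1 of H (binary 0001), so error is at position 1.
Correct: flip bit 1 of r = 101010000010100 to get c = 001010000010100.


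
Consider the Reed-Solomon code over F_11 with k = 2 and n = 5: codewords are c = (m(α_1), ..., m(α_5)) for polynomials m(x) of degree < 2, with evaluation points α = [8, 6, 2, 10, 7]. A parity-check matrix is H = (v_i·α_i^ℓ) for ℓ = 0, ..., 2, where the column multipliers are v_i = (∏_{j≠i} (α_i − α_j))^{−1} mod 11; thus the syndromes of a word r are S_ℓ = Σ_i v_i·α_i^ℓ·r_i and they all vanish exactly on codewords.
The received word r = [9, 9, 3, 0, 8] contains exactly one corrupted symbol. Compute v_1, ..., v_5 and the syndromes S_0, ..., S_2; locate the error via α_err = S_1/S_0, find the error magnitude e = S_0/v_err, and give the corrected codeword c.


S = (2, 1, 6), error at position 2, error magnitude e = 2, c = [9, 7, 3, 0, 8].

Step 1: column multipliers v_i = (∏_{j≠i}(α_i − α_j))^{−1} mod 11.
  i = 1 (α = 8): (8−6)(8−2)(8−10)(8−7) = 2·6·(−2)·1 = −24 ≡ 9, so v_1 = 9^{−1} = 5 (mod 11).
  i = 2 (α = 6): (6−8)(6−2)(6−10)(6−7) = (−2)·4·(−4)·(−1) = −32 ≡ 1, so v_2 = 1^{−1} = 1 (mod 11).
  i = 3 (α = 2): (2−8)(2−6)(2−10)(2−7) = (−6)·(−4)·(−8)·(−5) = 960 ≡ 3, so v_3 = 3^{−1} = 4 (mod 11).
  i = 4 (α = 10): (10−8)(10−6)(10−2)(10−7) = 2·4·8·3 = 192 ≡ 5, so v_4 = 5^{−1} = 9 (mod 11).
  i = 5 (α = 7): (7−8)(7−6)(7−2)(7−10) = (−1)·1·5·(−3) = 15 ≡ 4, so v_5 = 4^{−1} = 3 (mod 11).
  v = [5, 1, 4, 9, 3].
Step 2: syndromes of r = [9, 9, 3, 0, 8] (all sums mod 11).
  S_0 = Σ v_i r_i = 5·9 + 1·9 + 4·3 + 9·0 + 3·8 = 90 ≡ 2.
  S_1 = Σ v_i α_i r_i = 5·8·9 + 1·6·9 + 4·2·3 + 9·10·0 + 3·7·8 = 606 ≡ 1.
  α_i^2 mod 11 = [9, 3, 4, 1, 5].
  S_2 = Σ v_i α_i^2 r_i = 5·9·9 + 1·3·9 + 4·4·3 + 9·1·0 + 3·5·8 = 600 ≡ 6.
  S = (2, 1, 6) ≠ 0, so r is not a codeword (an error is present).
Step 3: locate the error. For a single error e at position i, S_ℓ = v_i·e·α_i^ℓ, so α_err = S_1/S_0.
  S_0^{−1} = 2^{−1} = 6 (mod 11), so α_err = 1·6 = 6 ≡ 6 = α_2. Error position i = 2.
  Consistency check: S_2/S_1 = 6·1 = 6 ≡ 6 = α_err ✓ (single-error assumption holds).
Step 4: error magnitude e = S_0/v_2 = S_0·∏_{j≠2}(α_2 − α_j) = 2·1 = 2 ≡ 2 (mod 11).
Step 5: correct position 2: c_2 = r_2 − e = 9 − 2 ≡ 7 (mod 11). Hence c = [9, 7, 3, 0, 8].
  Check: interpolating c through the α_i gives m(x) = 1 + 1·x (degree < 2) with m(α_i) = c_i for every i, so c is indeed a codeword.


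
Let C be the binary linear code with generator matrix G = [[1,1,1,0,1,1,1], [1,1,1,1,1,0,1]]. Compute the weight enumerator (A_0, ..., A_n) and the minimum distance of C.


Weight distribution: A_0 = 1, A_2 = 1, A_6 = 2. Minimum distance d = 2.

Enumerate all 2^2 = 4 messages m ∈ F_2^2.
For each, compute codeword c = mG in F_2^7, then tally its weight.
  m = 00 → c = 0000000, weight = 0.
  m = 10 → c = 1110111, weight = 6.
  m = 01 → c = 1111101, weight = 6.
  m = 11 → c = 0001010, weight = 2.
Tally weights:
  weight 0: 1 codewords.
  weight 2: 1 codewords.
  weight 6: 2 codewords.
Minimum distance d = smallest w > 0 with A_w > 0 = 2.
Sanity: Σ A_w = 4 = 2^2 = 4 ✓.


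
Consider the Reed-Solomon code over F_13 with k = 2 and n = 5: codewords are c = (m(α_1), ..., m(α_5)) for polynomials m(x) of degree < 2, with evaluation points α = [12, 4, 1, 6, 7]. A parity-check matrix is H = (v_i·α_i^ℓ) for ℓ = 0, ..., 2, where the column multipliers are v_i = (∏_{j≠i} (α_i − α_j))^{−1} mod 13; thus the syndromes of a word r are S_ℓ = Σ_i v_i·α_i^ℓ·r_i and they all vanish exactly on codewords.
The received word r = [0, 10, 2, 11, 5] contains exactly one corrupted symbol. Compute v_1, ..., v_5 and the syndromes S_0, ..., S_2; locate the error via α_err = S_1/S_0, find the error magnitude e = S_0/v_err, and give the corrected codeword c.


S = (12, 1, 12), error at position 1, error magnitude e = 12, c = [1, 10, 2, 11, 5].

Step 1: column multipliers v_i = (∏_{j≠i}(α_i − α_j))^{−1} mod 13.
  i = 1 (α = 12): (12−4)(12−1)(12−6)(12−7) = 8·11·6·5 = 2640 ≡ 1, so v_1 = 1^{−1} = 1 (mod 13).
  i = 2 (α = 4): (4−12)(4−1)(4−6)(4−7) = (−8)·3·(−2)·(−3) = −144 ≡ 12, so v_2 = 12^{−1} = 12 (mod 13).
  i = 3 (α = 1): (1−12)(1−4)(1−6)(1−7) = (−11)·(−3)·(−5)·(−6) = 990 ≡ 2, so v_3 = 2^{−1} = 7 (mod 13).
  i = 4 (α = 6): (6−12)(6−4)(6−1)(6−7) = (−6)·2·5·(−1) = 60 ≡ 8, so v_4 = 8^{−1} = 5 (mod 13).
  i = 5 (α = 7): (7−12)(7−4)(7−1)(7−6) = (−5)·3·6·1 = −90 ≡ 1, so v_5 = 1^{−1} = 1 (mod 13).
  v = [1, 12, 7, 5, 1].
Step 2: syndromes of r = [0, 10, 2, 11, 5] (all sums mod 13).
  S_0 = Σ v_i r_i = 1·0 + 12·10 + 7·2 + 5·11 + 1·5 = 194 ≡ 12.
  S_1 = Σ v_i α_i r_i = 1·12·0 + 12·4·10 + 7·1·2 + 5·6·11 + 1·7·5 = 859 ≡ 1.
  α_i^2 mod 13 = [1, 3, 1, 10, 10].
  S_2 = Σ v_i α_i^2 r_i = 1·1·0 + 12·3·10 + 7·1·2 + 5·10·11 + 1·10·5 = 974 ≡ 12.
  S = (12, 1, 12) ≠ 0, so r is not a codeword (an error is present).
Step 3: locate the error. For a single error e at position i, S_ℓ = v_i·e·α_i^ℓ, so α_err = S_1/S_0.
  S_0^{−1} = 12^{−1} = 12 (mod 13), so α_err = 1·12 = 12 ≡ 12 = α_1. Error position i = 1.
  Consistency check: S_2/S_1 = 12·1 = 12 ≡ 12 = α_err ✓ (single-error assumption holds).
Step 4: error magnitude e = S_0/v_1 = S_0·∏_{j≠1}(α_1 − α_j) = 12·1 = 12 ≡ 12 (mod 13).
Step 5: correct position 1: c_1 = r_1 − e = 0 − 12 ≡ 1 (mod 13). Hence c = [1, 10, 2, 11, 5].
  Check: interpolating c through the α_i gives m(x) = 8 + 7·x (degree < 2) with m(α_i) = c_i for every i, so c is indeed a codeword.


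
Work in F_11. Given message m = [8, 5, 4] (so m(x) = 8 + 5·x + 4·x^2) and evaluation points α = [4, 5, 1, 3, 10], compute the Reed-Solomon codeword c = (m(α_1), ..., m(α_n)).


c = [4, 1, 6, 4, 7]

Message polynomial: m(x) = 8 + 5·x + 4·x^2 (mod 11).
For each evaluation point α_i, compute m(α_i) mod 11:
  α_1 = 4: Horner steps 4 → 10 → 4, so m(4) = 4.
  α_2 = 5: Horner steps 4 → 3 → 1, so m(5) = 1.
  α_3 = 1: Horner steps 4 → 9 → 6, so m(1) = 6.
  α_4 = 3: Horner steps 4 → 6 → 4, so m(3) = 4.
  α_5 = 10: Horner steps 4 → 1 → 7, so m(10) = 7.
Codeword c = [4, 1, 6, 4, 7] ∈ F_11^5.


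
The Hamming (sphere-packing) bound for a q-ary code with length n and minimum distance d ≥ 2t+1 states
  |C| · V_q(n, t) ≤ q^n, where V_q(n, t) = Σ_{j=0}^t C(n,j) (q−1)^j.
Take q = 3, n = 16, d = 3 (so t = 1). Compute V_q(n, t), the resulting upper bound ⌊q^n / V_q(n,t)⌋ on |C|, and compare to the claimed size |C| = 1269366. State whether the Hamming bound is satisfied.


V_q(n, t) = 33, q^n = 43046721, Hamming bound = 1304446, |C| = 1269366 ≤ bound (satisfied).

Step 1: Compute V_q(n, t) = Σ_{j=0}^1 C(n, j) (q−1)^j.
  j = 0: C(16,0)·(2)^0 = 1·1 = 1.
  j = 1: C(16,1)·(2)^1 = 16·2 = 32.
  V_q(n, t) = 1 + 32 = 33.
Step 2: q^n = 3^16 = 43046721.
Step 3: Hamming bound ⌊q^n / V_q(n,t)⌋ = ⌊43046721/33⌋ = 1304446.
Step 4: Compare |C| = 1269366 to 1304446: satisfied.
The claimed |C| lies below the Hamming bound.


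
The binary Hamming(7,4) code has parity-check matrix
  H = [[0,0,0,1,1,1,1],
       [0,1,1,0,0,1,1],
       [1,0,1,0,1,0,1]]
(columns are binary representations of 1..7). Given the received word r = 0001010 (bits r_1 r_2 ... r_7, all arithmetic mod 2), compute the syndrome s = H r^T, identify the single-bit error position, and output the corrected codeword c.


s = (0, 1, 0)^T, error position = 2, corrected codeword c = 0101010

Compute s = H r^T mod 2 one row at a time:
  s_1 = 1 + 0 + 1 + 0 = 2 ≡ 0 (mod 2).
  s_2 = 0 + 0 + 1 + 0 = 1 ≡ 1 (mod 2).
  s_3 = 0 + 0 + 0 + 0 = 0 ≡ 0 (mod 2).
s = (0, 1, 0)^T — this equals column 2 of H (binary 010), so error is at position 2.
Correct: flip bit 2 of r = 0001010 to get c = 0101010.


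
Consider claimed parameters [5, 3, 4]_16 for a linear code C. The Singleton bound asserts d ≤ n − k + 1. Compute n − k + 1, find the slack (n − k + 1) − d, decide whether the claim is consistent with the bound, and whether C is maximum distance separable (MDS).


Singleton RHS = n − k + 1 = 3, slack = -1, bound violated (no such code; not MDS).

Singleton bound: d ≤ n − k + 1.
Here n = 5, k = 3, so n − k + 1 = 3.
Given d = 4, check d ≤ 3: NO.
Slack = (n − k + 1) − d = -1.
The slack is negative: d = 4 exceeds n − k + 1 = 3 by 1, so the Singleton bound is violated and no linear [5, 3, 4]_16 code can exist. In particular it is not MDS (MDS requires d = n − k + 1 exactly).
Description: the claimed parameters are [5, 3, 4]_16; such a code would be impossible (violates the Singleton bound).


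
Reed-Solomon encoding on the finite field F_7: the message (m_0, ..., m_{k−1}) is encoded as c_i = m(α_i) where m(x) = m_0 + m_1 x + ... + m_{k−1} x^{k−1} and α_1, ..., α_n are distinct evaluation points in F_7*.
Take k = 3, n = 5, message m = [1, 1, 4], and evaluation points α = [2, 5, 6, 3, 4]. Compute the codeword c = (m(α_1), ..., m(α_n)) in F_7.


c = [5, 1, 4, 5, 6]

Message polynomial: m(x) = 1 + 1·x + 4·x^2 (mod 7).
For each evaluation point α_i, compute m(α_i) mod 7:
  α_1 = 2: Horner steps 4 → 2 → 5, so m(2) = 5.
  α_2 = 5: Horner steps 4 → 0 → 1, so m(5) = 1.
  α_3 = 6: Horner steps 4 → 4 → 4, so m(6) = 4.
  α_4 = 3: Horner steps 4 → 6 → 5, so m(3) = 5.
  α_5 = 4: Horner steps 4 → 3 → 6, so m(4) = 6.
Codeword c = [5, 1, 4, 5, 6] ∈ F_7^5.


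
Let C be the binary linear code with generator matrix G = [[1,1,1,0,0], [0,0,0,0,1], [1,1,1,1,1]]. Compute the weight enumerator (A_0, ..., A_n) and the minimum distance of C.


Weight distribution: A_0 = 1, A_1 = 2, A_2 = 1, A_3 = 1, A_4 = 2, A_5 = 1. Minimum distance d = 1.

Enumerate all 2^3 = 8 messages m ∈ F_2^3.
For each, compute codeword c = mG in F_2^5, then tally its weight.
  m = 000 → c = 00000, weight = 0.
  m = 100 → c = 11100, weight = 3.
  m = 010 → c = 00001, weight = 1.
  m = 110 → c = 11101, weight = 4.
  m = 001 → c = 11111, weight = 5.
  m = 101 → c = 00011, weight = 2.
  m = 011 → c = 11110, weight = 4.
  m = 111 → c = 00010, weight = 1.
Tally weights:
  weight 0: 1 codewords.
  weight 1: 2 codewords.
  weight 2: 1 codewords.
  weight 3: 1 codewords.
  weight 4: 2 codewords.
  weight 5: 1 codewords.
Minimum distance d = smallest w > 0 with A_w > 0 = 1.
Sanity: Σ A_w = 8 = 2^3 = 8 ✓.


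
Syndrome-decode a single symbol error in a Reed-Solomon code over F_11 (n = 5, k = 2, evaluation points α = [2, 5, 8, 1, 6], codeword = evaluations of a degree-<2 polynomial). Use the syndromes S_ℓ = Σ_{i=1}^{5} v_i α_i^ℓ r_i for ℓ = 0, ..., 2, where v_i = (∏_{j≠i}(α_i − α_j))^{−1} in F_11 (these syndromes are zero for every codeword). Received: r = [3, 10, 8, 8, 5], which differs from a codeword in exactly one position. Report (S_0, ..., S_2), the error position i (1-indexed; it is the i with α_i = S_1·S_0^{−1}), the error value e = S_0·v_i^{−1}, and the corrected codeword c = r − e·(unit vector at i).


S = (9, 6, 4), error at position 3, error magnitude e = 2, c = [3, 10, 6, 8, 5].

Step 1: column multipliers v_i = (∏_{j≠i}(α_i − α_j))^{−1} mod 11.
  i = 1 (α = 2): (2−5)(2−8)(2−1)(2−6) = (−3)·(−6)·1·(−4) = −72 ≡ 5, so v_1 = 5^{−1} = 9 (mod 11).
  i = 2 (α = 5): (5−2)(5−8)(5−1)(5−6) = 3·(−3)·4·(−1) = 36 ≡ 3, so v_2 = 3^{−1} = 4 (mod 11).
  i = 3 (α = 8): (8−2)(8−5)(8−1)(8−6) = 6·3·7·2 = 252 ≡ 10, so v_3 = 10^{−1} = 10 (mod 11).
  i = 4 (α = 1): (1−2)(1−5)(1−8)(1−6) = (−1)·(−4)·(−7)·(−5) = 140 ≡ 8, so v_4 = 8^{−1} = 7 (mod 11).
  i = 5 (α = 6): (6−2)(6−5)(6−8)(6−1) = 4·1·(−2)·5 = −40 ≡ 4, so v_5 = 4^{−1} = 3 (mod 11).
  v = [9, 4, 10, 7, 3].
Step 2: syndromes of r = [3, 10, 8, 8, 5] (all sums mod 11).
  S_0 = Σ v_i r_i = 9·3 + 4·10 + 10·8 + 7·8 + 3·5 = 218 ≡ 9.
  S_1 = Σ v_i α_i r_i = 9·2·3 + 4·5·10 + 10·8·8 + 7·1·8 + 3·6·5 = 1040 ≡ 6.
  α_i^2 mod 11 = [4, 3, 9, 1, 3].
  S_2 = Σ v_i α_i^2 r_i = 9·4·3 + 4·3·10 + 10·9·8 + 7·1·8 + 3·3·5 = 1049 ≡ 4.
  S = (9, 6, 4) ≠ 0, so r is not a codeword (an error is present).
Step 3: locate the error. For a single error e at position i, S_ℓ = v_i·e·α_i^ℓ, so α_err = S_1/S_0.
  S_0^{−1} = 9^{−1} = 5 (mod 11), so α_err = 6·5 = 30 ≡ 8 = α_3. Error position i = 3.
  Consistency check: S_2/S_1 = 4·2 = 8 ≡ 8 = α_err ✓ (single-error assumption holds).
Step 4: error magnitude e = S_0/v_3 = S_0·∏_{j≠3}(α_3 − α_j) = 9·10 = 90 ≡ 2 (mod 11).
Step 5: correct position 3: c_3 = r_3 − e = 8 − 2 ≡ 6 (mod 11). Hence c = [3, 10, 6, 8, 5].
  Check: interpolating c through the α_i gives m(x) = 2 + 6·x (degree < 2) with m(α_i) = c_i for every i, so c is indeed a codeword.


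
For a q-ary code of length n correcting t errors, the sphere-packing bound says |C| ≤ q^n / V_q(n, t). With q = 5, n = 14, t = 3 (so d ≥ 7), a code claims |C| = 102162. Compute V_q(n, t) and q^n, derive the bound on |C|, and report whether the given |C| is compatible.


V_q(n, t) = 24809, q^n = 6103515625, Hamming bound = 246020, |C| = 102162 ≤ bound (satisfied).

Step 1: Compute V_q(n, t) = Σ_{j=0}^3 C(n, j) (q−1)^j.
  j = 0: C(14,0)·(4)^0 = 1·1 = 1.
  j = 1: C(14,1)·(4)^1 = 14·4 = 56.
  j = 2: C(14,2)·(4)^2 = 91·16 = 1456.
  j = 3: C(14,3)·(4)^3 = 364·64 = 23296.
  V_q(n, t) = 1 + 56 + 1456 + 23296 = 24809.
Step 2: q^n = 5^14 = 6103515625.
Step 3: Hamming bound ⌊q^n / V_q(n,t)⌋ = ⌊6103515625/24809⌋ = 246020.
Step 4: Compare |C| = 102162 to 246020: satisfied.
The claimed |C| lies below the Hamming bound.


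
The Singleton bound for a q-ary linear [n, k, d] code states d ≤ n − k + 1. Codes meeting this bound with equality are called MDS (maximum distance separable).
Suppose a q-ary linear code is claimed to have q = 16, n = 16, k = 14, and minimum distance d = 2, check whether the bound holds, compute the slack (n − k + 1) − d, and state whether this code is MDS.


Singleton RHS = n − k + 1 = 3, slack = 1, bound satisfied, not MDS.

Singleton bound: d ≤ n − k + 1.
Here n = 16, k = 14, so n − k + 1 = 3.
Given d = 2, check d ≤ 3: YES.
Slack = (n − k + 1) − d = 1.
The code is NOT MDS (slack = 1 > 0).
Description: the claimed parameters are [16, 14, 2]_16; such a code would be non-MDS.


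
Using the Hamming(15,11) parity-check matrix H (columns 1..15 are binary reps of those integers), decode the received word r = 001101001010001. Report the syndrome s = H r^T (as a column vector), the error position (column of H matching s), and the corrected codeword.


s = (1, 1, 0, 0)^T, error position = 12, corrected codeword c = 001101001011001

Compute s = H r^T mod 2 one row at a time:
  s_1 = 0 + 1 + 0 + 1 + 0 + 0 + 0 + 1 = 3 ≡ 1 (mod 2).
  s_2 = 1 + 0 + 1 + 0 + 0 + 0 + 0 + 1 = 3 ≡ 1 (mod 2).
  s_3 = 0 + 1 + 1 + 0 + 0 + 1 + 0 + 1 = 4 ≡ 0 (mod 2).
  s_4 = 0 + 1 + 0 + 0 + 1 + 1 + 0 + 1 = 4 ≡ 0 (mod 2).
s = (1, 1, 0, 0)^T — this equals column 12 of H (binary 1100), so error is at position 12.
Correct: flip bit 12 of r = 001101001010001 to get c = 001101001011001.


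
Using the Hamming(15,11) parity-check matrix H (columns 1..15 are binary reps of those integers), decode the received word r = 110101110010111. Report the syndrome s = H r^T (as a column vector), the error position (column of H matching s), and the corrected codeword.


s = (1, 0, 0, 1)^T, error position = 9, corrected codeword c = 110101111010111

Compute s = H r^T mod 2 one row at a time:
  s_1 = 1 + 0 + 0 + 1 + 0 + 1 + 1 + 1 = 5 ≡ 1 (mod 2).
  s_2 = 1 + 0 + 1 + 1 + 0 + 1 + 1 + 1 = 6 ≡ 0 (mod 2).
  s_3 = 1 + 0 + 1 + 1 + 0 + 1 + 1 + 1 = 6 ≡ 0 (mod 2).
  s_4 = 1 + 0 + 0 + 1 + 0 + 1 + 1 + 1 = 5 ≡ 1 (mod 2).
s = (1, 0, 0, 1)^T — this equals column 9 of H (binary 1001), so error is at position 9.
Correct: flip bit 9 of r = 110101110010111 to get c = 110101111010111.


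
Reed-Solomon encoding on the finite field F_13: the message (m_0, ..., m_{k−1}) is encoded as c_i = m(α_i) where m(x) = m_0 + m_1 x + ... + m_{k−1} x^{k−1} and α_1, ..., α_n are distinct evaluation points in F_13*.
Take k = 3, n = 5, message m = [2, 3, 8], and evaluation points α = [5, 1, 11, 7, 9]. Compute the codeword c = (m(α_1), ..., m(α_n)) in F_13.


c = [9, 0, 2, 12, 1]

Message polynomial: m(x) = 2 + 3·x + 8·x^2 (mod 13).
For each evaluation point α_i, compute m(α_i) mod 13:
  α_1 = 5: Horner steps 8 → 4 → 9, so m(5) = 9.
  α_2 = 1: Horner steps 8 → 11 → 0, so m(1) = 0.
  α_3 = 11: Horner steps 8 → 0 → 2, so m(11) = 2.
  α_4 = 7: Horner steps 8 → 7 → 12, so m(7) = 12.
  α_5 = 9: Horner steps 8 → 10 → 1, so m(9) = 1.
Codeword c = [9, 0, 2, 12, 1] ∈ F_13^5.


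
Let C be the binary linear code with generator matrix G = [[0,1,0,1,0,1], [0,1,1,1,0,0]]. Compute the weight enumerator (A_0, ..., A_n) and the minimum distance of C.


Weight distribution: A_0 = 1, A_2 = 1, A_3 = 2. Minimum distance d = 2.

Enumerate all 2^2 = 4 messages m ∈ F_2^2.
For each, compute codeword c = mG in F_2^6, then tally its weight.
  m = 00 → c = 000000, weight = 0.
  m = 10 → c = 010101, weight = 3.
  m = 01 → c = 011100, weight = 3.
  m = 11 → c = 001001, weight = 2.
Tally weights:
  weight 0: 1 codewords.
  weight 2: 1 codewords.
  weight 3: 2 codewords.
Minimum distance d = smallest w > 0 with A_w > 0 = 2.
Sanity: Σ A_w = 4 = 2^2 = 4 ✓.


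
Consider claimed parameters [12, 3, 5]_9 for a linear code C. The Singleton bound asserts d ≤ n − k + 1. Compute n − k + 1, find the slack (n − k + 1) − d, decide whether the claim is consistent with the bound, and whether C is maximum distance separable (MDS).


Singleton RHS = n − k + 1 = 10, slack = 5, bound satisfied, not MDS.

Singleton bound: d ≤ n − k + 1.
Here n = 12, k = 3, so n − k + 1 = 10.
Given d = 5, check d ≤ 10: YES.
Slack = (n − k + 1) − d = 5.
The code is NOT MDS (slack = 5 > 0).
Description: the claimed parameters are [12, 3, 5]_9; such a code would be non-MDS.


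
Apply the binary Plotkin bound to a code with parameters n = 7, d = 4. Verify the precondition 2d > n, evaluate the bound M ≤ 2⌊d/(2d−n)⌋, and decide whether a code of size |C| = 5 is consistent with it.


Plotkin bound M ≤ 8; given |C| = 5 ≤ bound (satisfied).

Check applicability: 2d = 8, n = 7.
2d − n = 1 > 0, so Plotkin applies.
Compute d/(2d−n) = 4/1 ≈ 4.0000.
⌊d/(2d−n)⌋ = 4.
Plotkin bound: M ≤ 2·4 = 8.
Given |C| = 5, check: satisfied.
This |C| is below the Plotkin bound.
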